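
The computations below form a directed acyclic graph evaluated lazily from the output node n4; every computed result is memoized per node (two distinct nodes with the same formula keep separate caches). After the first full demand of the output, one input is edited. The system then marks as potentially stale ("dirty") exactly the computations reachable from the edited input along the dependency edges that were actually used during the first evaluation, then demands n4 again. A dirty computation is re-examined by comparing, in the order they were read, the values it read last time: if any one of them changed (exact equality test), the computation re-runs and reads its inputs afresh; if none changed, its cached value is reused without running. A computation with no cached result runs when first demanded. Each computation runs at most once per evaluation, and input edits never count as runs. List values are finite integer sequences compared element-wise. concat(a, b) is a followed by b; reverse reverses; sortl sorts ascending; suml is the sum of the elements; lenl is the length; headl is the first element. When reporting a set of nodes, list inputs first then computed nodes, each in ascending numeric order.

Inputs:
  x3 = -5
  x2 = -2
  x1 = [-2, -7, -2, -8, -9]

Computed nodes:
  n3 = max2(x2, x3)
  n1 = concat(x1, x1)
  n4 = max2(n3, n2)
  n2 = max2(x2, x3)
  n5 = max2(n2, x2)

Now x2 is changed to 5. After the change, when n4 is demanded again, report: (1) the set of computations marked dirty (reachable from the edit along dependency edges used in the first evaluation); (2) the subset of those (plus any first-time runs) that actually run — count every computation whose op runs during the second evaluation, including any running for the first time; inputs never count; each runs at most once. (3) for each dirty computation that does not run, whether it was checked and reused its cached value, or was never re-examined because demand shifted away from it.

First demand of the output computes:
  n2 = max2(-2, -5) = -2
  n3 = max2(-2, -5) = -2
  n4 = max2(-2, -2) = -2

After the edit, cleaning proceeds:
  n2: a read changed (x2 -2->5) — executes, giving 5.
  n3: a read changed (x2 -2->5) — executes, giving 5.
  n4: a read changed (n3 -2->5; n2 -2->5) — executes, giving 5.

The edit dirties: n2, n3, n4.
3 computations run: n2, n3, n4.
No dirty computation escaped a run.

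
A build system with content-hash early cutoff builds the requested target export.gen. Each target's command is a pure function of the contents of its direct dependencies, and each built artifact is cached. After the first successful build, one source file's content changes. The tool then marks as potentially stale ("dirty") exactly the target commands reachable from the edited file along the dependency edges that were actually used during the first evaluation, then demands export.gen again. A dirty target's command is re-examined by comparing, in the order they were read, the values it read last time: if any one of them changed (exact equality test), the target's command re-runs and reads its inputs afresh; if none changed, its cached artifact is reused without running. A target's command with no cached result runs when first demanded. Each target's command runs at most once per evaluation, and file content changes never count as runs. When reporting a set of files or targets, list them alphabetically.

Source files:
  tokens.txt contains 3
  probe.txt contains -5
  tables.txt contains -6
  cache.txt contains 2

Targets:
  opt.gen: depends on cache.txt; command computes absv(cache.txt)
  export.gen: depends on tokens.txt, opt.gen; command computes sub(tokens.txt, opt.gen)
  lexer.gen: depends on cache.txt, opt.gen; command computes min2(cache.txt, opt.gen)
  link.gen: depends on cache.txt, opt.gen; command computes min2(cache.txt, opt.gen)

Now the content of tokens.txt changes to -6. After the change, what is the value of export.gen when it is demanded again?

First evaluation (everything demanded from the output):
  opt.gen = absv(2) = 2
  export.gen = sub(3, 2) = 1

Propagation after the edit:
  export.gen: runs — tokens.txt 3->-6; result -8.

New value of export.gen: -8.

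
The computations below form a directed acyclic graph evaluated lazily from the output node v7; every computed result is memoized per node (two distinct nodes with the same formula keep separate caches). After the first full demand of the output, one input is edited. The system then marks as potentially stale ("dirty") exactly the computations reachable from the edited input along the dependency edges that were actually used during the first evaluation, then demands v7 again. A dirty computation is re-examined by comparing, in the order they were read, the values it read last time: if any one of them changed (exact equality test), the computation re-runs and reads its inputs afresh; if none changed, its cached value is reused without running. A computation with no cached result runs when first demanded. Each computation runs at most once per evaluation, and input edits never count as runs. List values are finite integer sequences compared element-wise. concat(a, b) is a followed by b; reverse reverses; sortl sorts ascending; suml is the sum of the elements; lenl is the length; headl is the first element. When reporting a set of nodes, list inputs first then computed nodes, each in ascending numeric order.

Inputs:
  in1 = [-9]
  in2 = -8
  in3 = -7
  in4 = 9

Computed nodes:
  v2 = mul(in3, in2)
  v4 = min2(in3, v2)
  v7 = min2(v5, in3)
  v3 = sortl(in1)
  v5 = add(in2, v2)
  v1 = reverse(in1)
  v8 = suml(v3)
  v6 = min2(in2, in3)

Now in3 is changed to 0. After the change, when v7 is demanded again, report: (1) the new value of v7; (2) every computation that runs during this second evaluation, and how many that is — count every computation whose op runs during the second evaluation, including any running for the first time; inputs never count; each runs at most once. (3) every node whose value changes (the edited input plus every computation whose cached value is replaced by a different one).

Demanding v7 again yields -8.
3 computations run: v2, v5, v7.
The nodes whose values change: in3, v2, v5, v7.

First demand of the output computes:
  v2 = mul(-7, -8) = 56
  v5 = add(-8, 56) = 48
  v7 = min2(48, -7) = -7

After the edit, cleaning proceeds:
  v2: a read changed (in3 -7->0) — executes, giving 0.
  v5: a read changed (v2 56->0) — executes, giving -8.
  v7: a read changed (v5 48->-8; in3 -7->0) — executes, giving -8.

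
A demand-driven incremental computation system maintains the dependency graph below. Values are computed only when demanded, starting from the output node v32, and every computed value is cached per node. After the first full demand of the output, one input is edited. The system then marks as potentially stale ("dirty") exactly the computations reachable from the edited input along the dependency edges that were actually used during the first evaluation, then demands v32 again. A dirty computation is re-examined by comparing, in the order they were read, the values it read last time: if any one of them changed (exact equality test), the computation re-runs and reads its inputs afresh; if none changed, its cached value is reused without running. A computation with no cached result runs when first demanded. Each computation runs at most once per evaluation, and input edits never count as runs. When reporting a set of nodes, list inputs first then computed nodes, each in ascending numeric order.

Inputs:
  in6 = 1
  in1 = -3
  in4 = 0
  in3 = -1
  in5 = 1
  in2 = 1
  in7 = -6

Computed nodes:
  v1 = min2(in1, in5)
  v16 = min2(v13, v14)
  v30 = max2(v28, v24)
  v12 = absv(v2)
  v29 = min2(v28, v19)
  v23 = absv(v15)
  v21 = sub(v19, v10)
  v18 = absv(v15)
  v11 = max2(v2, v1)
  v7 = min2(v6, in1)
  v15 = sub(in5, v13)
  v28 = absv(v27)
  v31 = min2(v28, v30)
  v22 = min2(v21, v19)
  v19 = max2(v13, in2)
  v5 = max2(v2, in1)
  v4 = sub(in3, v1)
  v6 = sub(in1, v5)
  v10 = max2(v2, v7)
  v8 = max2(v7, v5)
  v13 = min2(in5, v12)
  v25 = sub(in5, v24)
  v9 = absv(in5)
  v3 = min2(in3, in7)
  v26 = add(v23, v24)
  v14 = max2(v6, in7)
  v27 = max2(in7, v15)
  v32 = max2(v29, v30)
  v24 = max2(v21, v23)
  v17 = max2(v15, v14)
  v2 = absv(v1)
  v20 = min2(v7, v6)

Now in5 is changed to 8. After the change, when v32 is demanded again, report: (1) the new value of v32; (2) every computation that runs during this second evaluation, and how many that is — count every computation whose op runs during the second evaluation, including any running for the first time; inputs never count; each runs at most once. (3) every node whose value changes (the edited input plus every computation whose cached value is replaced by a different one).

First evaluation (everything demanded from the output):
  v1 = min2(-3, 1) = -3
  v2 = absv(-3) = 3
  v5 = max2(3, -3) = 3
  v6 = sub(-3, 3) = -6
  v7 = min2(-6, -3) = -6
  v10 = max2(3, -6) = 3
  v12 = absv(3) = 3
  v13 = min2(1, 3) = 1
  v15 = sub(1, 1) = 0
  v19 = max2(1, 1) = 1
  v21 = sub(1, 3) = -2
  v23 = absv(0) = 0
  v24 = max2(-2, 0) = 0
  v27 = max2(-6, 0) = 0
  v28 = absv(0) = 0
  v29 = min2(0, 1) = 0
  v30 = max2(0, 0) = 0
  v32 = max2(0, 0) = 0

Propagation after the edit:
  v1: runs — in5 1->8; result -3 (same value as before).
  v2: checked — values it read are unchanged (v1 unchanged); reused cached 3 without running.
  v5: checked — values it read are unchanged (v2 unchanged, in1 unchanged); reused cached 3 without running.
  v6: checked — values it read are unchanged (in1 unchanged, v5 unchanged); reused cached -6 without running.
  v7: checked — values it read are unchanged (v6 unchanged, in1 unchanged); reused cached -6 without running.
  v10: checked — values it read are unchanged (v2 unchanged, v7 unchanged); reused cached 3 without running.
  v12: checked — values it read are unchanged (v2 unchanged); reused cached 3 without running.
  v13: runs — in5 1->8; result 3.
  v15: runs — in5 1->8; v13 1->3; result 5.
  v19: runs — v13 1->3; result 3.
  v21: runs — v19 1->3; result 0.
  v23: runs — v15 0->5; result 5.
  v24: runs — v21 -2->0; v23 0->5; result 5.
  v27: runs — v15 0->5; result 5.
  v28: runs — v27 0->5; result 5.
  v29: runs — v28 0->5; v19 1->3; result 3.
  v30: runs — v28 0->5; v24 0->5; result 5.
  v32: runs — v29 0->3; v30 0->5; result 5.

Key observation: the cutoff stops propagation at v2 — its inputs' values are unchanged, so it reuses its cache.

New value of v32: 5.
Computations that run: v1, v13, v15, v19, v21, v23, v24, v27, v28, v29, v30, v32 — 12 in total.
Values that change: in5, v13, v15, v19, v21, v23, v24, v27, v28, v29, v30, v32.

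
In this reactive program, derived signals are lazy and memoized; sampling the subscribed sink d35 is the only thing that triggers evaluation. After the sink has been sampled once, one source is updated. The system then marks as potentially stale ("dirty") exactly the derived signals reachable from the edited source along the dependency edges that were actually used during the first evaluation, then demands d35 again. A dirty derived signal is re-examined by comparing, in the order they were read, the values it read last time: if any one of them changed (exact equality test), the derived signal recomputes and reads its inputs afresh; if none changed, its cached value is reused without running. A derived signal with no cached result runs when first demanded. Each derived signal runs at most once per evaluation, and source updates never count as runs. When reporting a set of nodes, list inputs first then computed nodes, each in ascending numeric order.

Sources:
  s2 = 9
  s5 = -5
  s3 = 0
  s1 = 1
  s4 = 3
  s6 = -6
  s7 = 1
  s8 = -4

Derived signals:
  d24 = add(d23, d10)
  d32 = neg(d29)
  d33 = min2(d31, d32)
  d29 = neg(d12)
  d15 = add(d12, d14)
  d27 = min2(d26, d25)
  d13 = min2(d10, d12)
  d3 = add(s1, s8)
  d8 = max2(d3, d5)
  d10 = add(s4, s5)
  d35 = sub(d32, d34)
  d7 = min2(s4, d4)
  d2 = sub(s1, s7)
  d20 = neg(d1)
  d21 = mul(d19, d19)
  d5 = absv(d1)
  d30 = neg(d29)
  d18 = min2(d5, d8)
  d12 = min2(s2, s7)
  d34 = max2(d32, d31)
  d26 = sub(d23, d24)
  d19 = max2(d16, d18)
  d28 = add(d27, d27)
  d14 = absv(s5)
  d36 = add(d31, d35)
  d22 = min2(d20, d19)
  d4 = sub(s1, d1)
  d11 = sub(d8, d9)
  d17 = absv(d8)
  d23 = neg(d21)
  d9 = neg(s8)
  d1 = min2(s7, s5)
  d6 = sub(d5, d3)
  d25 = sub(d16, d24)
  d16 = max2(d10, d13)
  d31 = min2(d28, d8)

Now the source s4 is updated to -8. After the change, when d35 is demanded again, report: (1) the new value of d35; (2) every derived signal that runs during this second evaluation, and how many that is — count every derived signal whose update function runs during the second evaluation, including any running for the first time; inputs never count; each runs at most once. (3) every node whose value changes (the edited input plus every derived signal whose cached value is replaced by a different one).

Demanding d35 again yields -4.
12 derived signals run: d10, d13, d16, d19, d24, d25, d26, d27, d28, d31, d34, d35.
The nodes whose values change: s4, d10, d13, d16, d24, d26, d27, d28, d31, d34, d35.
Note where the cutoff bites: d21 is checked, finds nothing changed, and keeps its cache.

First demand of the output computes:
  d1 = min2(1, -5) = -5
  d3 = add(1, -4) = -3
  d5 = absv(-5) = 5
  d8 = max2(-3, 5) = 5
  d10 = add(3, -5) = -2
  d12 = min2(9, 1) = 1
  d13 = min2(-2, 1) = -2
  d16 = max2(-2, -2) = -2
  d18 = min2(5, 5) = 5
  d19 = max2(-2, 5) = 5
  d21 = mul(5, 5) = 25
  d23 = neg(25) = -25
  d24 = add(-25, -2) = -27
  d25 = sub(-2, -27) = 25
  d26 = sub(-25, -27) = 2
  d27 = min2(2, 25) = 2
  d28 = add(2, 2) = 4
  d29 = neg(1) = -1
  d31 = min2(4, 5) = 4
  d32 = neg(-1) = 1
  d34 = max2(1, 4) = 4
  d35 = sub(1, 4) = -3

After the edit, cleaning proceeds:
  d10: a read changed (s4 3->-8) — executes, giving -13.
  d13: a read changed (d10 -2->-13) — executes, giving -13.
  d16: a read changed (d10 -2->-13; d13 -2->-13) — executes, giving -13.
  d19: a read changed (d16 -2->-13) — executes, giving 5 — identical to its old value.
  d21: dirty, but its reads are unchanged (d19 unchanged, d19 unchanged); cached 25 stands.
  d23: dirty, but its reads are unchanged (d21 unchanged); cached -25 stands.
  d24: a read changed (d10 -2->-13) — executes, giving -38.
  d25: a read changed (d16 -2->-13; d24 -27->-38) — executes, giving 25 — identical to its old value.
  d26: a read changed (d24 -27->-38) — executes, giving 13.
  d27: a read changed (d26 2->13) — executes, giving 13.
  d28: a read changed (d27 2->13; d27 2->13) — executes, giving 26.
  d31: a read changed (d28 4->26) — executes, giving 5.
  d34: a read changed (d31 4->5) — executes, giving 5.
  d35: a read changed (d34 4->5) — executes, giving -4.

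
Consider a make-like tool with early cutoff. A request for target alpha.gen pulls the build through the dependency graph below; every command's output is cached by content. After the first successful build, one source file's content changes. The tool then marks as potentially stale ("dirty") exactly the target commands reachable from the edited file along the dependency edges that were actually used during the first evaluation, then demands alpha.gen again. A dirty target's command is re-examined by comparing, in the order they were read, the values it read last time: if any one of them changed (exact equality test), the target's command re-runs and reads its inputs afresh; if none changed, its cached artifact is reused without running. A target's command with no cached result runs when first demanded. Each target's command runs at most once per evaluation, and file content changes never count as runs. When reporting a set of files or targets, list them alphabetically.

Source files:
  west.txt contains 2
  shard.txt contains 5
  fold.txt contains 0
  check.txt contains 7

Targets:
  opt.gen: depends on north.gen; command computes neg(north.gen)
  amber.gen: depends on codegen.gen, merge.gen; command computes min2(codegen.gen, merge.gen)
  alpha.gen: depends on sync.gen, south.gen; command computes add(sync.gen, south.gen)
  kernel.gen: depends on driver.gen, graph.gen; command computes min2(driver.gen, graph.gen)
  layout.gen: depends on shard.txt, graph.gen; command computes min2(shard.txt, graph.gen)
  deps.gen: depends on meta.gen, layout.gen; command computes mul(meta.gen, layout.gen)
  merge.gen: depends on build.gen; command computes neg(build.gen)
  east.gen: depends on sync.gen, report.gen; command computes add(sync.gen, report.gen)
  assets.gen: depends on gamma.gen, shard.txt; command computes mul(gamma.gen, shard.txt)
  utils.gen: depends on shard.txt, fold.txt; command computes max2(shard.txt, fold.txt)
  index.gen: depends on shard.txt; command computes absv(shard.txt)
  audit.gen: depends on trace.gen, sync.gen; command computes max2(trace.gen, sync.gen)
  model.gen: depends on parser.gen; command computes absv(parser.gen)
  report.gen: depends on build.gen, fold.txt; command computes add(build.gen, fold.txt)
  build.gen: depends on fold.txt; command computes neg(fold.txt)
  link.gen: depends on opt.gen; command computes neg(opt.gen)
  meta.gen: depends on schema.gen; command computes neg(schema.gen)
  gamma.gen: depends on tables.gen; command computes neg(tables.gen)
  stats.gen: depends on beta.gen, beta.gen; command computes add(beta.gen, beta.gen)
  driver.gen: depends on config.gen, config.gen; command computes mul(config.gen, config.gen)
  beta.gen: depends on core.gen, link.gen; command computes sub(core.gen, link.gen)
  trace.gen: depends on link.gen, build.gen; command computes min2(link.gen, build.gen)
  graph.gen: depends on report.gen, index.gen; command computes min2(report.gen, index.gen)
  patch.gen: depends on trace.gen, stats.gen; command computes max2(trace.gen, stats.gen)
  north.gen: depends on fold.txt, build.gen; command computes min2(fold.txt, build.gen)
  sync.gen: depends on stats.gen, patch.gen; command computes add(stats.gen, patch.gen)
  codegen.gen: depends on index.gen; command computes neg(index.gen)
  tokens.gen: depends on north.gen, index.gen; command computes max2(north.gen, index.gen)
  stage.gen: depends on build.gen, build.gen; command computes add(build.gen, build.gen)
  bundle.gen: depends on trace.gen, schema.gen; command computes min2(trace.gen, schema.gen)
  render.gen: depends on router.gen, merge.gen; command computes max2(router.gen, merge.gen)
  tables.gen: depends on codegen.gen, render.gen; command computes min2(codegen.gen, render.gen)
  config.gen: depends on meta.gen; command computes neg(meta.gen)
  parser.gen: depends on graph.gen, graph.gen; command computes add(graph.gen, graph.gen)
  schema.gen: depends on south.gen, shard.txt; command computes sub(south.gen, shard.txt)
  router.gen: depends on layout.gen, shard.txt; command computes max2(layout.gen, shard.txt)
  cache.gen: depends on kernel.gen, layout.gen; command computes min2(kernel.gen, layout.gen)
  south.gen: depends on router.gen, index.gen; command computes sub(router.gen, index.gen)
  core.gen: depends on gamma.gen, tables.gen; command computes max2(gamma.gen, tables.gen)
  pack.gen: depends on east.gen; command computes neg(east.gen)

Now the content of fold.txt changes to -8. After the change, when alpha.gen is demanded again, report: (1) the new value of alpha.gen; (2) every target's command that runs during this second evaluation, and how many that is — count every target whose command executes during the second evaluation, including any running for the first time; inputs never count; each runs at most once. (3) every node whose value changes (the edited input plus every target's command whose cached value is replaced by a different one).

Demanding alpha.gen again yields 52.
13 target commands run: alpha.gen, beta.gen, build.gen, link.gen, merge.gen, north.gen, opt.gen, patch.gen, render.gen, report.gen, stats.gen, sync.gen, trace.gen.
The nodes whose values change: alpha.gen, beta.gen, build.gen, fold.txt, link.gen, merge.gen, north.gen, opt.gen, patch.gen, stats.gen, sync.gen, trace.gen.
Note where the cutoff bites: graph.gen is checked, finds nothing changed, and keeps its cache.

First demand of the output computes:
  build.gen = neg(0) = 0
  index.gen = absv(5) = 5
  codegen.gen = neg(5) = -5
  merge.gen = neg(0) = 0
  north.gen = min2(0, 0) = 0
  opt.gen = neg(0) = 0
  link.gen = neg(0) = 0
  report.gen = add(0, 0) = 0
  graph.gen = min2(0, 5) = 0
  layout.gen = min2(5, 0) = 0
  router.gen = max2(0, 5) = 5
  render.gen = max2(5, 0) = 5
  south.gen = sub(5, 5) = 0
  tables.gen = min2(-5, 5) = -5
  gamma.gen = neg(-5) = 5
  core.gen = max2(5, -5) = 5
  beta.gen = sub(5, 0) = 5
  stats.gen = add(5, 5) = 10
  trace.gen = min2(0, 0) = 0
  patch.gen = max2(0, 10) = 10
  sync.gen = add(10, 10) = 20
  alpha.gen = add(20, 0) = 20

After the edit, cleaning proceeds:
  build.gen: a read changed (fold.txt 0->-8) — executes, giving 8.
  merge.gen: a read changed (build.gen 0->8) — executes, giving -8.
  north.gen: a read changed (fold.txt 0->-8; build.gen 0->8) — executes, giving -8.
  opt.gen: a read changed (north.gen 0->-8) — executes, giving 8.
  link.gen: a read changed (opt.gen 0->8) — executes, giving -8.
  report.gen: a read changed (build.gen 0->8; fold.txt 0->-8) — executes, giving 0 — identical to its old value.
  graph.gen: dirty, but its reads are unchanged (report.gen unchanged, index.gen unchanged); cached 0 stands.
  layout.gen: dirty, but its reads are unchanged (shard.txt unchanged, graph.gen unchanged); cached 0 stands.
  router.gen: dirty, but its reads are unchanged (layout.gen unchanged, shard.txt unchanged); cached 5 stands.
  render.gen: a read changed (merge.gen 0->-8) — executes, giving 5 — identical to its old value.
  south.gen: dirty, but its reads are unchanged (router.gen unchanged, index.gen unchanged); cached 0 stands.
  tables.gen: dirty, but its reads are unchanged (codegen.gen unchanged, render.gen unchanged); cached -5 stands.
  gamma.gen: dirty, but its reads are unchanged (tables.gen unchanged); cached 5 stands.
  core.gen: dirty, but its reads are unchanged (gamma.gen unchanged, tables.gen unchanged); cached 5 stands.
  beta.gen: a read changed (link.gen 0->-8) — executes, giving 13.
  stats.gen: a read changed (beta.gen 5->13; beta.gen 5->13) — executes, giving 26.
  trace.gen: a read changed (link.gen 0->-8; build.gen 0->8) — executes, giving -8.
  patch.gen: a read changed (trace.gen 0->-8; stats.gen 10->26) — executes, giving 26.
  sync.gen: a read changed (stats.gen 10->26; patch.gen 10->26) — executes, giving 52.
  alpha.gen: a read changed (sync.gen 20->52) — executes, giving 52.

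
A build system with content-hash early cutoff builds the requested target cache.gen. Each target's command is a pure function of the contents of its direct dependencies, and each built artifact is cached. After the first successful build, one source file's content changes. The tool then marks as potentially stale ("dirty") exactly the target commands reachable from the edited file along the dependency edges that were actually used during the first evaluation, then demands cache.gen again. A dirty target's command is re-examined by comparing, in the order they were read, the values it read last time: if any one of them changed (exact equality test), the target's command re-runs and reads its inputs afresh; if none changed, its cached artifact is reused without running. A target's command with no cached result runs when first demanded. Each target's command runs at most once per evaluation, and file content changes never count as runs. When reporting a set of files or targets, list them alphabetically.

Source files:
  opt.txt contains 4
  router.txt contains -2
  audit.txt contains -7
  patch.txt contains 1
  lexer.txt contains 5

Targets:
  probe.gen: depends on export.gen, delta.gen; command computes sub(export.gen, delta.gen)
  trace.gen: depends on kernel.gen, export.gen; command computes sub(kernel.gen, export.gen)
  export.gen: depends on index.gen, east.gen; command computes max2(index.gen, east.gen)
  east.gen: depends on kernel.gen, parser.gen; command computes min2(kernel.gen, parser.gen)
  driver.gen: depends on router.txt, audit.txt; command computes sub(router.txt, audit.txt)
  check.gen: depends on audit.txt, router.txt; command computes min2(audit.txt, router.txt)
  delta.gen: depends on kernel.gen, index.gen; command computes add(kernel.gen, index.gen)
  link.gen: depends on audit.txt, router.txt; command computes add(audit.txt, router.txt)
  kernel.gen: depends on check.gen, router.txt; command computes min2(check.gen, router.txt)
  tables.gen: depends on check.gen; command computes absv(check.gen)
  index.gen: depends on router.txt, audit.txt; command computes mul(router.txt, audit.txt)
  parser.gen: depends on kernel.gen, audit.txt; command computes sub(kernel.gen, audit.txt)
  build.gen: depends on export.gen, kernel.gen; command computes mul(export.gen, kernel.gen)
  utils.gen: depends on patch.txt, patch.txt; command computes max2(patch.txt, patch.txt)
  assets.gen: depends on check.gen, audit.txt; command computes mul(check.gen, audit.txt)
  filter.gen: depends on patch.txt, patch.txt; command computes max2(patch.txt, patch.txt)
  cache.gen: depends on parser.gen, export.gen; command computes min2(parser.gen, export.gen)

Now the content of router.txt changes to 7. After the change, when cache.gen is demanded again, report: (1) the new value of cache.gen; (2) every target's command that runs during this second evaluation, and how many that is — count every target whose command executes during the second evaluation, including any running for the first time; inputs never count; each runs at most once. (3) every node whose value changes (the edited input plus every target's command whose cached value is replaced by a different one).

New value of cache.gen: -7.
Target commands that run: cache.gen, check.gen, export.gen, index.gen, kernel.gen — 5 in total.
Values that change: cache.gen, export.gen, index.gen, router.txt.
Key observation: the cutoff stops propagation at parser.gen — its inputs' values are unchanged, so it reuses its cache.

First evaluation (everything demanded from the output):
  check.gen = min2(-7, -2) = -7
  index.gen = mul(-2, -7) = 14
  kernel.gen = min2(-7, -2) = -7
  parser.gen = sub(-7, -7) = 0
  east.gen = min2(-7, 0) = -7
  export.gen = max2(14, -7) = 14
  cache.gen = min2(0, 14) = 0

Propagation after the edit:
  check.gen: runs — router.txt -2->7; result -7 (same value as before).
  index.gen: runs — router.txt -2->7; result -49.
  kernel.gen: runs — router.txt -2->7; result -7 (same value as before).
  parser.gen: checked — values it read are unchanged (kernel.gen unchanged, audit.txt unchanged); reused cached 0 without running.
  east.gen: checked — values it read are unchanged (kernel.gen unchanged, parser.gen unchanged); reused cached -7 without running.
  export.gen: runs — index.gen 14->-49; result -7.
  cache.gen: runs — export.gen 14->-7; result -7.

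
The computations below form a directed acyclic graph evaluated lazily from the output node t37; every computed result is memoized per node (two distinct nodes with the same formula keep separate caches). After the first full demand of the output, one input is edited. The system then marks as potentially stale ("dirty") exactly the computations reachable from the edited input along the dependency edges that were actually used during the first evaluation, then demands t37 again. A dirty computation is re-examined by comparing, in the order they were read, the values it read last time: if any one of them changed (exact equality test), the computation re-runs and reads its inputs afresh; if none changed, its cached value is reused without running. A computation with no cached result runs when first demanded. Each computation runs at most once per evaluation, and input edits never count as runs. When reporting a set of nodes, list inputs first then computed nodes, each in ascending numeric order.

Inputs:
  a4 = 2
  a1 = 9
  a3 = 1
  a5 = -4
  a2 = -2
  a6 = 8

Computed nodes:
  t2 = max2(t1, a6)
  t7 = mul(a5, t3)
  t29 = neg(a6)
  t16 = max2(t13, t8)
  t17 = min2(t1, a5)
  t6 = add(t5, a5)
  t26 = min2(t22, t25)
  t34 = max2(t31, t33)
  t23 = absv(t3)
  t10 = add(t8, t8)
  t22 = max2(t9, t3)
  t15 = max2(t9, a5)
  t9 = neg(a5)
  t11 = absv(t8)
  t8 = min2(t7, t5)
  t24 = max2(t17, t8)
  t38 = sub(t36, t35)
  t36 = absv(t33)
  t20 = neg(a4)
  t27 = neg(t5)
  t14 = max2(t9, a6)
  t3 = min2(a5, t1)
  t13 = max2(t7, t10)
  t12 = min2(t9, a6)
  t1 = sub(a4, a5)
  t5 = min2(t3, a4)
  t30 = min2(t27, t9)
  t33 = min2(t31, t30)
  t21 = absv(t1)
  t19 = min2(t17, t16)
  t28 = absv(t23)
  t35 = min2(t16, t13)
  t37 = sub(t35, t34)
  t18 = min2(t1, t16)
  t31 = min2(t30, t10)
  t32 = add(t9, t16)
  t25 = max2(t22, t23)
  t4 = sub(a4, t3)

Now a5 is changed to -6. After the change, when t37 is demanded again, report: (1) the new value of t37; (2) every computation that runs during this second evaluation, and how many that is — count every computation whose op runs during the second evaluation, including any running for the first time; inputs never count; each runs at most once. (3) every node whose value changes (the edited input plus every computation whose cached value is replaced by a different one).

Demanding t37 again yields 48.
16 computations run: t1, t3, t5, t7, t8, t9, t10, t13, t16, t27, t30, t31, t33, t34, t35, t37.
The nodes whose values change: a5, t1, t3, t5, t7, t8, t9, t10, t13, t16, t27, t30, t31, t33, t34, t35, t37.

First demand of the output computes:
  t1 = sub(2, -4) = 6
  t3 = min2(-4, 6) = -4
  t5 = min2(-4, 2) = -4
  t7 = mul(-4, -4) = 16
  t8 = min2(16, -4) = -4
  t9 = neg(-4) = 4
  t10 = add(-4, -4) = -8
  t13 = max2(16, -8) = 16
  t16 = max2(16, -4) = 16
  t27 = neg(-4) = 4
  t30 = min2(4, 4) = 4
  t31 = min2(4, -8) = -8
  t33 = min2(-8, 4) = -8
  t34 = max2(-8, -8) = -8
  t35 = min2(16, 16) = 16
  t37 = sub(16, -8) = 24

After the edit, cleaning proceeds:
  t1: a read changed (a5 -4->-6) — executes, giving 8.
  t3: a read changed (a5 -4->-6; t1 6->8) — executes, giving -6.
  t5: a read changed (t3 -4->-6) — executes, giving -6.
  t7: a read changed (a5 -4->-6; t3 -4->-6) — executes, giving 36.
  t8: a read changed (t7 16->36; t5 -4->-6) — executes, giving -6.
  t9: a read changed (a5 -4->-6) — executes, giving 6.
  t10: a read changed (t8 -4->-6; t8 -4->-6) — executes, giving -12.
  t13: a read changed (t7 16->36; t10 -8->-12) — executes, giving 36.
  t16: a read changed (t13 16->36; t8 -4->-6) — executes, giving 36.
  t27: a read changed (t5 -4->-6) — executes, giving 6.
  t30: a read changed (t27 4->6; t9 4->6) — executes, giving 6.
  t31: a read changed (t30 4->6; t10 -8->-12) — executes, giving -12.
  t33: a read changed (t31 -8->-12; t30 4->6) — executes, giving -12.
  t34: a read changed (t31 -8->-12; t33 -8->-12) — executes, giving -12.
  t35: a read changed (t16 16->36; t13 16->36) — executes, giving 36.
  t37: a read changed (t35 16->36; t34 -8->-12) — executes, giving 48.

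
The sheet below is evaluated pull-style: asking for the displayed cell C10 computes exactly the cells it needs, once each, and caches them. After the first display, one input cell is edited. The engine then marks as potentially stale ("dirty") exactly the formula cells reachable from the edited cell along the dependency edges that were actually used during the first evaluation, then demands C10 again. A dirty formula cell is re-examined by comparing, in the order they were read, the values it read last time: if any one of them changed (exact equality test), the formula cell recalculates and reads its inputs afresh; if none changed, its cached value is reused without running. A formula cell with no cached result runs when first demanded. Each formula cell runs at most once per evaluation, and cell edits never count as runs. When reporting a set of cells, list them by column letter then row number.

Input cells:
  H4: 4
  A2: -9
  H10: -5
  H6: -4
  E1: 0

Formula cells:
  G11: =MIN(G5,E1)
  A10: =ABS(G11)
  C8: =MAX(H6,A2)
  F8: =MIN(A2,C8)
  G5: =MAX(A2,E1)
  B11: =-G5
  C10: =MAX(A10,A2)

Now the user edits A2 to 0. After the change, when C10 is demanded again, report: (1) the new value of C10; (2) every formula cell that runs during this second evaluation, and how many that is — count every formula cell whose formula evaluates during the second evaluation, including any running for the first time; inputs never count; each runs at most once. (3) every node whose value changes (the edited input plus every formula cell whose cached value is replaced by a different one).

First demand of the output computes:
  G5 = MAX(-9, 0) = 0
  G11 = MIN(0, 0) = 0
  A10 = ABS(0) = 0
  C10 = MAX(0, -9) = 0

After the edit, cleaning proceeds:
  G5: a read changed (A2 -9->0) — executes, giving 0 — identical to its old value.
  G11: dirty, but its reads are unchanged (G5 unchanged, E1 unchanged); cached 0 stands.
  A10: dirty, but its reads are unchanged (G11 unchanged); cached 0 stands.
  C10: a read changed (A2 -9->0) — executes, giving 0 — identical to its old value.

Note where the cutoff bites: G11 is checked, finds nothing changed, and keeps its cache.

Demanding C10 again yields 0.
2 formula cells run: C10, G5.
The nodes whose values change: A2.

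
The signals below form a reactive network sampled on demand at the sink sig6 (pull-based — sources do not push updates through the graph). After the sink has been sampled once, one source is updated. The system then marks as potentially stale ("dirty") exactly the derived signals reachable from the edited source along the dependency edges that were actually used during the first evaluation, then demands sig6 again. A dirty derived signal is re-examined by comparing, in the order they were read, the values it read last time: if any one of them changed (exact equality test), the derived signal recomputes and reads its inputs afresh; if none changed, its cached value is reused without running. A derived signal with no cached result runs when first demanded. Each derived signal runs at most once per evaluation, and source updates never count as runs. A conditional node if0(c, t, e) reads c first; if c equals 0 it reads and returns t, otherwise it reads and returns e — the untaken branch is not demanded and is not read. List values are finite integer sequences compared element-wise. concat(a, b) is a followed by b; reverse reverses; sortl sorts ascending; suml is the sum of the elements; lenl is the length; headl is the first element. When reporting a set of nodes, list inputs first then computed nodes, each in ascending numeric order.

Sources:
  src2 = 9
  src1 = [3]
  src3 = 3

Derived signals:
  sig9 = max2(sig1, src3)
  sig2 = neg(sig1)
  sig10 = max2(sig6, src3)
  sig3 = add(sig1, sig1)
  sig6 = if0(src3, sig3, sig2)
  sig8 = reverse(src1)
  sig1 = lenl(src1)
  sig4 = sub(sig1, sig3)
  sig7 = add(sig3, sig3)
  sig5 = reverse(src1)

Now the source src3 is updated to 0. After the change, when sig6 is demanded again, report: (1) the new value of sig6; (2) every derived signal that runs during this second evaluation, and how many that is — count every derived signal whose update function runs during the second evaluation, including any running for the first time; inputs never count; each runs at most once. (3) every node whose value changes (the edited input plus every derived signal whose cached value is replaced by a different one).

sig6 now evaluates to 2.
Run set: sig3, sig6 (2 run).
Changed values: src3, sig6.
The important point: the flipped condition pulls in fresh nodes; sig3 runs for the first time.

Initial pass — values computed on the first demand:
  sig1 = lenl([3]) = 1
  sig2 = neg(1) = -1
  sig6 = if0(src3=3 -> else branch sig2) = -1

Second demand — change propagation:
  sig3: newly demanded (no cache) — executes and yields 2.
  sig6: re-runs because src3 3->0; new result 2.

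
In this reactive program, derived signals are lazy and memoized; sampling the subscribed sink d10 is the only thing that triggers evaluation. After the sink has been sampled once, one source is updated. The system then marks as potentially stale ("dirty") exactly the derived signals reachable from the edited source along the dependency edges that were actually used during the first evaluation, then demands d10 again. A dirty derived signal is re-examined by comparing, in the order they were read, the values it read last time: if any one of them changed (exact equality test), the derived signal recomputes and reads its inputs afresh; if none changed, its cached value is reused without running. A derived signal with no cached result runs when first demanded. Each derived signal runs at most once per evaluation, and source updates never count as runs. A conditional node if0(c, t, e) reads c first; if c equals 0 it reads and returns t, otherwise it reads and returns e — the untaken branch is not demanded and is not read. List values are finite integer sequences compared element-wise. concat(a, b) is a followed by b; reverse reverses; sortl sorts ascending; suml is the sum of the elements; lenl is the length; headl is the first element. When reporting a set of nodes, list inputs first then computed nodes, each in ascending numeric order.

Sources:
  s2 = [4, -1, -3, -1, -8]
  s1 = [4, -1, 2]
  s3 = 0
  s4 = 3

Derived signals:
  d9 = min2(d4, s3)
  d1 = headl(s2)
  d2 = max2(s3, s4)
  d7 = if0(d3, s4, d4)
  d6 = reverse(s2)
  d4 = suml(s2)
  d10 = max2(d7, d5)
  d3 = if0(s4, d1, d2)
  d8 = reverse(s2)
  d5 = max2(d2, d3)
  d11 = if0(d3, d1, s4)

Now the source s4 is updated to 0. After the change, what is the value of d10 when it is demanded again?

Demanding d10 again yields 4.
Note the branch switch — d1 had no cache and runs now for the first time.

First demand of the output computes:
  d2 = max2(0, 3) = 3
  d3 = if0(s4=3 -> else branch d2) = 3
  d4 = suml([4, -1, -3, -1, -8]) = -9
  d5 = max2(3, 3) = 3
  d7 = if0(d3=3 -> else branch d4) = -9
  d10 = max2(-9, 3) = 3

After the edit, cleaning proceeds:
  d1: had never run; runs now, result 4.
  d2: a read changed (s4 3->0) — executes, giving 0.
  d3: a read changed (s4 3->0; d2 3->0) — executes, giving 4.
  d5: a read changed (d2 3->0; d3 3->4) — executes, giving 4.
  d7: a read changed (d3 3->4) — executes, giving -9 — identical to its old value.
  d10: a read changed (d5 3->4) — executes, giving 4.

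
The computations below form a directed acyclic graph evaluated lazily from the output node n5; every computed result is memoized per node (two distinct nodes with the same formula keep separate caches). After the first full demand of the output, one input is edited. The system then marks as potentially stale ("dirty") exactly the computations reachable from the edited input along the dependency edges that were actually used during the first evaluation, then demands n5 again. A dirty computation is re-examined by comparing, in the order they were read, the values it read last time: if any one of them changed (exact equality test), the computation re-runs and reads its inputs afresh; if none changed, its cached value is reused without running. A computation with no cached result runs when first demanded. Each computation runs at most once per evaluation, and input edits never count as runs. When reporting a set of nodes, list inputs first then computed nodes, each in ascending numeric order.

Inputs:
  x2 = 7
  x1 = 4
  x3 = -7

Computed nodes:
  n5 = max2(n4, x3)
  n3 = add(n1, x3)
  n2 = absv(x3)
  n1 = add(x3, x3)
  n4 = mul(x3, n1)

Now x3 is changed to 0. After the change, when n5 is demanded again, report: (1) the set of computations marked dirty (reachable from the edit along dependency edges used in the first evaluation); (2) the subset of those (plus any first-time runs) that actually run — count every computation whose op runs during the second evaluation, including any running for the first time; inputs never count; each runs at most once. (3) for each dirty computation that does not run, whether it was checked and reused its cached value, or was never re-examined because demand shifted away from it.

First demand of the output computes:
  n1 = add(-7, -7) = -14
  n4 = mul(-7, -14) = 98
  n5 = max2(98, -7) = 98

After the edit, cleaning proceeds:
  n1: a read changed (x3 -7->0; x3 -7->0) — executes, giving 0.
  n4: a read changed (x3 -7->0; n1 -14->0) — executes, giving 0.
  n5: a read changed (n4 98->0; x3 -7->0) — executes, giving 0.

The edit dirties: n1, n4, n5.
3 computations run: n1, n4, n5.
No dirty computation escaped a run.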